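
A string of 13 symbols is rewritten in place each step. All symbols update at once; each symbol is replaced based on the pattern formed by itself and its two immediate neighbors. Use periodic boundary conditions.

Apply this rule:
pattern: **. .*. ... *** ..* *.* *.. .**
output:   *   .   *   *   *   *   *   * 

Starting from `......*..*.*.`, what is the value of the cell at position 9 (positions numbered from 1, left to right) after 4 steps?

*

******.**.*.*
**********.**
*************
*************
position 9 holds *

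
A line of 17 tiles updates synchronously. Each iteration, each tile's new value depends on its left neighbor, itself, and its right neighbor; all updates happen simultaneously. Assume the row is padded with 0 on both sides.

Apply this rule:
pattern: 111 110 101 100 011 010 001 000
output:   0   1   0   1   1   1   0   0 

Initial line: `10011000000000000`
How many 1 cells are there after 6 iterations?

iteration 1: 11011100000000000
iteration 2: 11010110000000000
iteration 3: 11010111000000000
iteration 4: 11010101100000000
iteration 5: 11010101110000000
iteration 6: 11010101011000000
count of 1: 7

7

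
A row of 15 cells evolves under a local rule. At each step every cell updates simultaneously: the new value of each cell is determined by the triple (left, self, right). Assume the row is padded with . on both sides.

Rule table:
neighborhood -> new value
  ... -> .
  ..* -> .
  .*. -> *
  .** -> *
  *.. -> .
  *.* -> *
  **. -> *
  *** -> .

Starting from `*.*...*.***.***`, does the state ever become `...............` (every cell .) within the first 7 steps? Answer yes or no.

no

step 1: ***...***.***.*
step 2: *.*...*.***.***  (repeats step 0; period 2)
step 7: ***...***.***.*
step 7 is ***...***.***.*, still not uniform .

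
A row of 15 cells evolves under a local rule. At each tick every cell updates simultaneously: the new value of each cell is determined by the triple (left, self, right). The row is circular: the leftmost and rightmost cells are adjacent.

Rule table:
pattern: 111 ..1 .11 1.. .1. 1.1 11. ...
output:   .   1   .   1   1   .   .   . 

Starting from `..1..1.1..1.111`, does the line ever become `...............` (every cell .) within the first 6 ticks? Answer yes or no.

no

111111.1111....
...........1..1
1.........11111
.1.......1.....
111.....111....
...1...1...1..1
tick 6 is ...1...1...1..1, still not uniform .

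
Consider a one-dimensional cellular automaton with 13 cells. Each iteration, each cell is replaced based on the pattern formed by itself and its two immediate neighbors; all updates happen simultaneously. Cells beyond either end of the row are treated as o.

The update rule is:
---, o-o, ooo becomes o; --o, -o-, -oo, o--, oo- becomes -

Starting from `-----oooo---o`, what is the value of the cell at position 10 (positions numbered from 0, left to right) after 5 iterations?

-ooo--oo--o--
o-o----------
-o--oooooooo-
o----oooooo-o
--oo--oooo-o-
position 10 holds -

-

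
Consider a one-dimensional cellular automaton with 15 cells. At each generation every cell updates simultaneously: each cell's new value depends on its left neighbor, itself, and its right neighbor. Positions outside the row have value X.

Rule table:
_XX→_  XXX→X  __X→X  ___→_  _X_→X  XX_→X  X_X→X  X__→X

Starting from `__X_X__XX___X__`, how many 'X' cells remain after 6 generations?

14

XXXXXXX_XX_XXXX
XXXXXXXX_XX_XXX
XXXXXXXXX_XX_XX
XXXXXXXXXX_XX_X
XXXXXXXXXXX_XX_
XXXXXXXXXXXX_XX
count of X: 14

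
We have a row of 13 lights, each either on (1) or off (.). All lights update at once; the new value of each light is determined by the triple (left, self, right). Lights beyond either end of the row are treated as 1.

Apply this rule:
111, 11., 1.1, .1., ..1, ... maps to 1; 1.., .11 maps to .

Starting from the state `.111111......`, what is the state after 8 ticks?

1.11111.11111
11.11111.1111
111.11111.111
1111.11111.11
11111.11111.1
111111.11111.
1111111.11111
11111111.1111

11111111.1111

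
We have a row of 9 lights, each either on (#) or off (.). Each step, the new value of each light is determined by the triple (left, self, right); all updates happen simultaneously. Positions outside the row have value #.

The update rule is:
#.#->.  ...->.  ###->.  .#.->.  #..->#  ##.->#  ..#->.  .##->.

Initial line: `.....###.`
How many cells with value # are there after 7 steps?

4

step 1: #......#.
step 2: ##.......
step 3: .##......
step 4: ..##.....
step 5: #..##....
step 6: ##..##...
step 7: .##..##..
count of #: 4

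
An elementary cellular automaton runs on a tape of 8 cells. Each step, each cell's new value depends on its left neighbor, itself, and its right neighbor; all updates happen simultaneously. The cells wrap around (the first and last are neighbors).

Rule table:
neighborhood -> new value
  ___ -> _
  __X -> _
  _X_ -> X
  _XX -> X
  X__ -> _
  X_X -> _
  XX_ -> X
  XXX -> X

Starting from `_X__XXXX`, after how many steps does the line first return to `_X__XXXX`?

1

_X__XXXX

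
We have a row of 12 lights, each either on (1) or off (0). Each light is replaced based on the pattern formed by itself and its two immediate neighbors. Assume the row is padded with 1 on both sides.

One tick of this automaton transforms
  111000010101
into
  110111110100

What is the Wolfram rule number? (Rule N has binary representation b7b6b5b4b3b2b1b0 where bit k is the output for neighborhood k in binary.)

151

position 0: 111 → 1  (bit 7 = 1)
position 2: 110 → 0  (bit 6 = 0)
position 8: 101 → 0  (bit 5 = 0)
position 3: 100 → 1  (bit 4 = 1)
position 11: 011 → 0  (bit 3 = 0)
position 7: 010 → 1  (bit 2 = 1)
position 6: 001 → 1  (bit 1 = 1)
position 4: 000 → 1  (bit 0 = 1)
bits b7..b0 = 10010111 = 151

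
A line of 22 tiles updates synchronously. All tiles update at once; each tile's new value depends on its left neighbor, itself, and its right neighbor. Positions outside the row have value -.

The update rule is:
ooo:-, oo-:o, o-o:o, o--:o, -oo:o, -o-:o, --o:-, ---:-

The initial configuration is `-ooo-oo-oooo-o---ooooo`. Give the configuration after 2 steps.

-o-oooooo--oooo--o---o
-ooo----oo-o--oo-oo--o

-ooo----oo-o--oo-oo--o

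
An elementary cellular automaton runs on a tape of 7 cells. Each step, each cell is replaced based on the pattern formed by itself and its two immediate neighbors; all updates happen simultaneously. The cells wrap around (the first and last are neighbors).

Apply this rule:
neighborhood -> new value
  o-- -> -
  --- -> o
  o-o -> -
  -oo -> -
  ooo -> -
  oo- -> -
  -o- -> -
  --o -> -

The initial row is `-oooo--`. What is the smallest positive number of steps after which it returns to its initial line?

2

------o
-oooo--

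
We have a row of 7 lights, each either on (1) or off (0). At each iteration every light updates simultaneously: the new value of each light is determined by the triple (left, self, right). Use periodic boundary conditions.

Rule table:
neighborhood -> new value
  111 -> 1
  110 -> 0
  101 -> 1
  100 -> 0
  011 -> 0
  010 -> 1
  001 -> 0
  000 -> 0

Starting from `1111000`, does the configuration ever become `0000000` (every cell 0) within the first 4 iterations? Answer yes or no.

yes

iteration 1: 0110000
iteration 2: 0000000
all cells are 0 at iteration 2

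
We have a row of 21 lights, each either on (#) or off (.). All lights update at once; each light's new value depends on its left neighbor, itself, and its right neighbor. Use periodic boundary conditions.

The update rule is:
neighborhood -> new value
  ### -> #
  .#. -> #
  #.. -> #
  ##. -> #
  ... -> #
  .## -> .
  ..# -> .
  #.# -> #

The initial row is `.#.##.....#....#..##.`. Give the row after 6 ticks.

#..##.##.#####.####.#

.##.#####.####.##..##
#.##.#####.####.##..#
##.##.#####.####.##..
.##.##.#####.####.##.
..##.##.#####.####.##
#..##.##.#####.####.#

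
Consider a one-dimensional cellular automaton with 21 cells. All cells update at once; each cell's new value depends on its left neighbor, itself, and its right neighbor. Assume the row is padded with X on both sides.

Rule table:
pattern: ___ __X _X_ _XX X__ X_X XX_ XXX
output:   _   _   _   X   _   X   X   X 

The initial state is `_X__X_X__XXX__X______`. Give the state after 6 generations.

generation 1: X____X___XXX_________
generation 2: X________XXX_________
generation 3: X________XXX_________  (fixed point — unchanged through generation 6)

X________XXX_________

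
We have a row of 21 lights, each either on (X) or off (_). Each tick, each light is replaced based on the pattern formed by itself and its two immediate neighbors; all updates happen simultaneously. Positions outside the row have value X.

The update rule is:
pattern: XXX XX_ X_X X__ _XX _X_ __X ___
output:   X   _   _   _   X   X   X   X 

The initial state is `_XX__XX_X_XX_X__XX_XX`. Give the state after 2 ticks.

_X__XX__X_X__X_XX__XX
_X_XX__XX_X_XX_X__XXX

_X_XX__XX_X_XX_X__XXX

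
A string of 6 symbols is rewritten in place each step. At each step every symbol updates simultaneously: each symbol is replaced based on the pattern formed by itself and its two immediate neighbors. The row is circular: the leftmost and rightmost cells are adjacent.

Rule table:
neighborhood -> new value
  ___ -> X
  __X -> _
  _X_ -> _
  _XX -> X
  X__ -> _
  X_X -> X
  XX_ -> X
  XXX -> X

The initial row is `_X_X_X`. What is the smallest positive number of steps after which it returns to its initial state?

2

step 1: X_X_X_
step 2: _X_X_X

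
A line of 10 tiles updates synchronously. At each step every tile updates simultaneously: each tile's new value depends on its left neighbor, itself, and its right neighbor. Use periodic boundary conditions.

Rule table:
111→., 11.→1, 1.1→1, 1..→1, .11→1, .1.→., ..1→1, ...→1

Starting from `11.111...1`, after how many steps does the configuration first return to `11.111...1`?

2

step 1: .111.11111
step 2: 11.111...1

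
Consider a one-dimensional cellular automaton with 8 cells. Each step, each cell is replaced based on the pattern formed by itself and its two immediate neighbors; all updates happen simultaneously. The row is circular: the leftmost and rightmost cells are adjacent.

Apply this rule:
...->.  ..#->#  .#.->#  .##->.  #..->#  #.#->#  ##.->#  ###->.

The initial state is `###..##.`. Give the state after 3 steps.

..###.##
##..##.#
.###.##.

.###.##.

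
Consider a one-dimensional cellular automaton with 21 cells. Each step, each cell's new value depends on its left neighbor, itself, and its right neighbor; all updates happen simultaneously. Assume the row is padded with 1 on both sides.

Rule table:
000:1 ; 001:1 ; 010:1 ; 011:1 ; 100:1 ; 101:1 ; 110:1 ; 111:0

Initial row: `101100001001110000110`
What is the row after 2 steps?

000000000001110000000

step 1: 111111111111011111111
step 2: 000000000001110000000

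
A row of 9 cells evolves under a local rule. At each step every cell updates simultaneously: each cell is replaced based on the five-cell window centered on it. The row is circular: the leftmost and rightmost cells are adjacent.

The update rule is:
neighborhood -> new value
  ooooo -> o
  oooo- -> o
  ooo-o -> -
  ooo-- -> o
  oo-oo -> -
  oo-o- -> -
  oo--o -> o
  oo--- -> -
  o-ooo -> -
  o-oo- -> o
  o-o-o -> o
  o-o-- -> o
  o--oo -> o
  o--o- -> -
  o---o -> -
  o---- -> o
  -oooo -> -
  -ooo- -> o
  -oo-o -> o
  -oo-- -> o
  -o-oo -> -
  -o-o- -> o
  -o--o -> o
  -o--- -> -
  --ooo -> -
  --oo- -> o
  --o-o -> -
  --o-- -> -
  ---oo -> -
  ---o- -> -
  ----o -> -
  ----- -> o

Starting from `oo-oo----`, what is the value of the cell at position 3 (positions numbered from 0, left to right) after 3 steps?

oo-oo-o--
oo-oo-ooo
o--oo---o
position 3 holds o

o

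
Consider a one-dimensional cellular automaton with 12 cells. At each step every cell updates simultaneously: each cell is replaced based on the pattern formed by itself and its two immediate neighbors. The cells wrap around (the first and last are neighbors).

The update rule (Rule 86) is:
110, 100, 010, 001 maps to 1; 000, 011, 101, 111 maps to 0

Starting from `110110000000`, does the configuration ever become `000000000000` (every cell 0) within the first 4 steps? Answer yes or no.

no

010011000001
011101100011
000100110101
101111010101
step 4 is 101111010101, still not uniform 0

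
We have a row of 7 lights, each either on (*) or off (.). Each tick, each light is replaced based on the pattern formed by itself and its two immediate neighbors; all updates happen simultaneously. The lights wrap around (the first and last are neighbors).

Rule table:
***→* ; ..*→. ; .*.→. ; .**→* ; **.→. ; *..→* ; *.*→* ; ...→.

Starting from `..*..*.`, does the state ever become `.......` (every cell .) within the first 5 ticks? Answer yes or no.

no

tick 1: ...*..*
tick 2: *...*..
tick 3: .*...*.
tick 4: ..*...*
tick 5: *..*...
tick 5 is *..*..., still not uniform .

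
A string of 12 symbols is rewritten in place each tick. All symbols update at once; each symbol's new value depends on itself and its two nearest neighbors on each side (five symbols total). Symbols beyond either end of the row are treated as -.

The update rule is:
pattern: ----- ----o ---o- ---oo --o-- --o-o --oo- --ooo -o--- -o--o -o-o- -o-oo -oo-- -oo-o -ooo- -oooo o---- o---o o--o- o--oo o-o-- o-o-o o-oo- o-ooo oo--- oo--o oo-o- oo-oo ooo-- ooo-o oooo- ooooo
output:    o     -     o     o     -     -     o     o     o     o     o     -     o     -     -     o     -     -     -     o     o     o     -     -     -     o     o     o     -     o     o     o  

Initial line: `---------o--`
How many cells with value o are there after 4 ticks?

ooooooo-o-o-
oooooooooooo
ooooooooooo-
oooooooooo--
count of o: 10

10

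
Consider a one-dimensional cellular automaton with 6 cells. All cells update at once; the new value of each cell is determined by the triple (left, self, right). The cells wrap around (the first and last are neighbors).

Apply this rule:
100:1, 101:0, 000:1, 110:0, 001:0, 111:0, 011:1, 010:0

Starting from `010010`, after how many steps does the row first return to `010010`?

step 1: 001001
step 2: 100100
step 3: 010010

3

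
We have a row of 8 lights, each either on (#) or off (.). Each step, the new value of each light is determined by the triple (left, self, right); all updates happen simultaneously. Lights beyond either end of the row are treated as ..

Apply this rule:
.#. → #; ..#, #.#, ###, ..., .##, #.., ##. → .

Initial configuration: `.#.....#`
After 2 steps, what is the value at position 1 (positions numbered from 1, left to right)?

.#.....#  (fixed point — unchanged through step 2)
position 1 holds .

.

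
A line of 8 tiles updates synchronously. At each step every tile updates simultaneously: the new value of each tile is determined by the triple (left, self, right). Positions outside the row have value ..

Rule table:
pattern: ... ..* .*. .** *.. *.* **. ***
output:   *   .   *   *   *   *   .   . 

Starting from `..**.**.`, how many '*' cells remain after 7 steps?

step 1: *.*.**.*
step 2: *****.**
step 3: *....**.
step 4: ****.*.*
step 5: *...****
step 6: ***.*...
step 7: *..*****
count of *: 6

6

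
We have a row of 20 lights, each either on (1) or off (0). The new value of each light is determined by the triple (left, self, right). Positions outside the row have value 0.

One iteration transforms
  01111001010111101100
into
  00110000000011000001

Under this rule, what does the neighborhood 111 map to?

1

At position 2 the neighborhood is 111; the next row has 1 there.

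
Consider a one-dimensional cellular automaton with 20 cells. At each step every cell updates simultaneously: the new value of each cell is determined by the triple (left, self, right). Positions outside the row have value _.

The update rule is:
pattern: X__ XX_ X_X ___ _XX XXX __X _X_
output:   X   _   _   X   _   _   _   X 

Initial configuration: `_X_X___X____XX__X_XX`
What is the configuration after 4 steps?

__________XXX_XXXXXX

_X_XXX_XXXX___X_X___
_X_________XX_X_XXXX
_XXXXXXXXX____X_____
__________XXX_XXXXXX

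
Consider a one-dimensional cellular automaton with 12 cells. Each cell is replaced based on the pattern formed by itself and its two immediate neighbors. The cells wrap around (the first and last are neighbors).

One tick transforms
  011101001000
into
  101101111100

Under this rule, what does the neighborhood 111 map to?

1

At position 2 the neighborhood is 111; the next row has 1 there.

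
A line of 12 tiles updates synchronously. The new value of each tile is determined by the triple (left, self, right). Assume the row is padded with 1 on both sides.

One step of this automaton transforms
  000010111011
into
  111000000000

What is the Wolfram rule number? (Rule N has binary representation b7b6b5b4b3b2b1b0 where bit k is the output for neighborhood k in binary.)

17

position 7: 111 → 0  (bit 7 = 0)
position 8: 110 → 0  (bit 6 = 0)
position 5: 101 → 0  (bit 5 = 0)
position 0: 100 → 1  (bit 4 = 1)
position 6: 011 → 0  (bit 3 = 0)
position 4: 010 → 0  (bit 2 = 0)
position 3: 001 → 0  (bit 1 = 0)
position 1: 000 → 1  (bit 0 = 1)
bits b7..b0 = 00010001 = 17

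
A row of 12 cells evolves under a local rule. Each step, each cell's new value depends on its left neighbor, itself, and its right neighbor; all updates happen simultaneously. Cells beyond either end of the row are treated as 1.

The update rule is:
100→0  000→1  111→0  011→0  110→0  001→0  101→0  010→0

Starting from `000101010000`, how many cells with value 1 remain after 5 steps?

010000000110
000111110000
010000000110  (repeats step 1; period 2)
step 5: 010000000110
count of 1: 3

3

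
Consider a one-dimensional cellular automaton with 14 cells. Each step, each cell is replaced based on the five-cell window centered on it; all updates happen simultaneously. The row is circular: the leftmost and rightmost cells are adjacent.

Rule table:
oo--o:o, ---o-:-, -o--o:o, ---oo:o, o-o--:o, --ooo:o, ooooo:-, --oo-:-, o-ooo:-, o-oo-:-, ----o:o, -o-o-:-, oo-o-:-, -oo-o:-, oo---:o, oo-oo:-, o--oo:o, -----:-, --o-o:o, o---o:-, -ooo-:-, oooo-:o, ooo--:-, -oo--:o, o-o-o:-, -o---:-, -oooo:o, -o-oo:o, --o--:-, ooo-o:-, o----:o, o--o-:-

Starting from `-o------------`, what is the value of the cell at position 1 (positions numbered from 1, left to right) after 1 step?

-

step 1: ---o---------o
position 1 holds -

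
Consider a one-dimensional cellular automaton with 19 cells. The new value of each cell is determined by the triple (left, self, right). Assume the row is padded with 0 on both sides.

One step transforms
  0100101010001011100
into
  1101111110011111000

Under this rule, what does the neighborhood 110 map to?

At position 16 the neighborhood is 110; the next row has 0 there.

0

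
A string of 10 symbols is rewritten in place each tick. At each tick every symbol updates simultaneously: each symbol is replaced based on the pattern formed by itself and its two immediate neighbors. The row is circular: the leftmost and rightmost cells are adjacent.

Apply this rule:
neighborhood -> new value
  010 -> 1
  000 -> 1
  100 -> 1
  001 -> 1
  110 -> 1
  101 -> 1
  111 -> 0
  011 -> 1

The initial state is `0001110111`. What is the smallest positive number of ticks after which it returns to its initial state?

1111011101
0001110111

2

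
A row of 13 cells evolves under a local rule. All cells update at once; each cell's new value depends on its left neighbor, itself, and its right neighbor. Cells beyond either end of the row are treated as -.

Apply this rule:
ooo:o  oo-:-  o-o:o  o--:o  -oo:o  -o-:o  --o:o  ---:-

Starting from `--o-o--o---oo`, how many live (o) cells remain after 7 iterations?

9

-oooooooo-oo-
oooooooo-oo-o
ooooooo-oo-oo
oooooo-oo-oo-
ooooo-oo-oo-o
oooo-oo-oo-oo
ooo-oo-oo-oo-
count of o: 9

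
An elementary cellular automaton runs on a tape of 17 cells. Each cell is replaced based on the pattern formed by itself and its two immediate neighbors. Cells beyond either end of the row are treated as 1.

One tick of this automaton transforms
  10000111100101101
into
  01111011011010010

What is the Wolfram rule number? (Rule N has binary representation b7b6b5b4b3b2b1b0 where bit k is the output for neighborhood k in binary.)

position 6: 111 → 1  (bit 7 = 1)
position 0: 110 → 0  (bit 6 = 0)
position 12: 101 → 1  (bit 5 = 1)
position 1: 100 → 1  (bit 4 = 1)
position 5: 011 → 0  (bit 3 = 0)
position 11: 010 → 0  (bit 2 = 0)
position 4: 001 → 1  (bit 1 = 1)
position 2: 000 → 1  (bit 0 = 1)
bits b7..b0 = 10110011 = 179

179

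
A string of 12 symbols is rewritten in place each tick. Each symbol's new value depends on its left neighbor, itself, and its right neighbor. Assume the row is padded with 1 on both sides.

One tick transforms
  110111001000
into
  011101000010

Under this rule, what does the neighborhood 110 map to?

1

At position 1 the neighborhood is 110; the next row has 1 there.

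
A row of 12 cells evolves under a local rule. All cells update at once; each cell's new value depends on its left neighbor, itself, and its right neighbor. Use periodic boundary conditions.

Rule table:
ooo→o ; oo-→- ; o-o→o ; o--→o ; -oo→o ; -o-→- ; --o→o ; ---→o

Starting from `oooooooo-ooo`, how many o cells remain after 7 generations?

11

ooooooo-oooo
oooooo-ooooo
ooooo-oooooo
oooo-ooooooo
ooo-oooooooo
oo-ooooooooo
o-oooooooooo
count of o: 11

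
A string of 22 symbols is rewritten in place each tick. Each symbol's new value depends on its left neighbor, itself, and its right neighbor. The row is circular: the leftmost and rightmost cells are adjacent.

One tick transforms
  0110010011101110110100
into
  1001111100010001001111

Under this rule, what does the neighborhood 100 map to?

1

At position 3 the neighborhood is 100; the next row has 1 there.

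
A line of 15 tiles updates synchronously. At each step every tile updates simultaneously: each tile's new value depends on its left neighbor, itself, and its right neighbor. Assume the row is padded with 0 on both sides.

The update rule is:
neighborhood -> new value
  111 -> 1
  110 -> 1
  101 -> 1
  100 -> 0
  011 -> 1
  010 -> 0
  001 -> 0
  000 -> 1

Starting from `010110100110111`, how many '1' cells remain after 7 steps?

14

001111000111111
101111010111111
011111101111111
011111111111111
011111111111111  (fixed point — unchanged through step 7)
count of 1: 14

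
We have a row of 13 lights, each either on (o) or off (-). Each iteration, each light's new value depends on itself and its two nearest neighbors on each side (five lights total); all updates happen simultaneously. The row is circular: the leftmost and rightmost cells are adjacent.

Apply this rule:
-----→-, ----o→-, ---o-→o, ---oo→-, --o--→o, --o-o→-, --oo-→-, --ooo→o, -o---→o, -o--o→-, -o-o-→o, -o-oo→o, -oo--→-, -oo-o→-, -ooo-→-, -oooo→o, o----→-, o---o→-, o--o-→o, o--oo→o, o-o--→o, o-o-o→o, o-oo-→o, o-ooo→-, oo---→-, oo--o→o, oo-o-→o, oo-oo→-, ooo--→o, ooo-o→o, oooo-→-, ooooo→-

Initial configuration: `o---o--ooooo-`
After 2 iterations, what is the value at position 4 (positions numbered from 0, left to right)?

oo-oo-ooo--oo
-o-o----ooooo
position 4 holds -

-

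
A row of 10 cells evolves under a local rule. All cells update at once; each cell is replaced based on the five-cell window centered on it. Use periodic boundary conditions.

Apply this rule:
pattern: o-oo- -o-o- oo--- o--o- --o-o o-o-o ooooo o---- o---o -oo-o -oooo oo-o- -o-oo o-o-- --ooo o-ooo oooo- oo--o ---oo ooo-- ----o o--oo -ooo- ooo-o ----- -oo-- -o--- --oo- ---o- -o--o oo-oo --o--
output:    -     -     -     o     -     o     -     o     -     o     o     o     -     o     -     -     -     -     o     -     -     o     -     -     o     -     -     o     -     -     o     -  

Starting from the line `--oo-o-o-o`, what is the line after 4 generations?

oo--o-o---

-ooooo-o-o
--o---oo-o
-o---ooooo
oo--o-o---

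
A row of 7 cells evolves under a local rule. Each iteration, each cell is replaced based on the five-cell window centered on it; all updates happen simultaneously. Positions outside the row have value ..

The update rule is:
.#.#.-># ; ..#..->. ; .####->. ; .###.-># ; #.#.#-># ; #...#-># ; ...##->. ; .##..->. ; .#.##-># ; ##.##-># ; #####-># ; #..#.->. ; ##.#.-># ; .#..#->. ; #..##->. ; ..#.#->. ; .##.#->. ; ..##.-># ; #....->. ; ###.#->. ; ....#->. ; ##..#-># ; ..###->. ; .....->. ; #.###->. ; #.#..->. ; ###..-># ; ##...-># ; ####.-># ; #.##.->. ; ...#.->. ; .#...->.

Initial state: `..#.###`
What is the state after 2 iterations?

....#..

...#.##
....#..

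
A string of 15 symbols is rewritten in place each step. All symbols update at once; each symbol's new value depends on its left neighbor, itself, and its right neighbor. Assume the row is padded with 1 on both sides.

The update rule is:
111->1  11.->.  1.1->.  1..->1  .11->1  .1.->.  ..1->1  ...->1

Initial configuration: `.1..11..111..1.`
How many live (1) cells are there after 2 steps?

10

..111.1111.11..
1111..111..1.11
count of 1: 10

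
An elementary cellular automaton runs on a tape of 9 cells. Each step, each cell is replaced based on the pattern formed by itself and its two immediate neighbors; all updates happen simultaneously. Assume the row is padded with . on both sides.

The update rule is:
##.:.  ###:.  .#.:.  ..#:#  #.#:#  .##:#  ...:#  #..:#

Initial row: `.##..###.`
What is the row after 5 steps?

##.###..#
#.##..##.
.##.###.#
##.##..#.
#.##.##.#

#.##.##.#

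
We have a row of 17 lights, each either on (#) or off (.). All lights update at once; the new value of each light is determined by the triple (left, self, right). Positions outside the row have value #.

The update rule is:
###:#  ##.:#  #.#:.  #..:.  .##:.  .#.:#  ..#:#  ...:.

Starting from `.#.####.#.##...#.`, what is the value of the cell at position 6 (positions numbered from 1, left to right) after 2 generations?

.#..###.#..#..##.
.#.#.##.#.##.#.#.
position 6 holds #

#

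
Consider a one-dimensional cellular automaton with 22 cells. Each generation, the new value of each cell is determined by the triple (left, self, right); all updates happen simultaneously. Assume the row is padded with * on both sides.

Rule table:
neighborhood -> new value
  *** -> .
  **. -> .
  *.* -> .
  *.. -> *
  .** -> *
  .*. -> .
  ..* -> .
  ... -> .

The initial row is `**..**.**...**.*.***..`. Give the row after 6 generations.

..*.*..*.*..*....*..*.
*....*....*..*....*...
.*....*....*..*....*..
..*....*....*..*....*.
*..*....*....*..*.....
.*..*....*....*..*....

.*..*....*....*..*....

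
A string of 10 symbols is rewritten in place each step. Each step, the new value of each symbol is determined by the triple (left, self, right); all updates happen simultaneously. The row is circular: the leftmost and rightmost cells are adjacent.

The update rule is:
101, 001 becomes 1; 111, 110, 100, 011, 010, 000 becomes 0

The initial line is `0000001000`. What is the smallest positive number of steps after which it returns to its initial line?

0000010000
0000100000
0001000000
0010000000
0100000000
1000000000
0000000001
0000000010
0000000100
0000001000

10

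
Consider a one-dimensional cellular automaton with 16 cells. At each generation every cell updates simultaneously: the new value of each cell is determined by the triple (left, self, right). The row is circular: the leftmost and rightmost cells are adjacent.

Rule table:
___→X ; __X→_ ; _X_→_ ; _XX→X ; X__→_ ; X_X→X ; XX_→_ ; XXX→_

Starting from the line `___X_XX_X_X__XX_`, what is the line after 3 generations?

__X__X_X_____XX_

XX__XX_X_X___X__
X___X_X_X__X____
__X__X_X_____XX_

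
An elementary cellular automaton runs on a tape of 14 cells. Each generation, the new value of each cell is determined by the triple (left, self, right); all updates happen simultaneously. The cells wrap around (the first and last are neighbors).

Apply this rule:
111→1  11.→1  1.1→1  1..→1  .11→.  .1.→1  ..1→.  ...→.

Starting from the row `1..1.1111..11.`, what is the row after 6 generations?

11.11.1111..11
111.11.1111..1
1111.11.1111..
.1111.11.1111.
..1111.11.1111
1..1111.11.111

1..1111.11.111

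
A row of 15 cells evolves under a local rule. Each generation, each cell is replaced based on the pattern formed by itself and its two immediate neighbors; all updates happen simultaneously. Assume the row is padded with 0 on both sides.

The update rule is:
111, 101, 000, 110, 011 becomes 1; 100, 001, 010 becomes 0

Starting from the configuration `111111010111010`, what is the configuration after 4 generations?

111111111111110

111111101111100
111111111111101
111111111111110
111111111111110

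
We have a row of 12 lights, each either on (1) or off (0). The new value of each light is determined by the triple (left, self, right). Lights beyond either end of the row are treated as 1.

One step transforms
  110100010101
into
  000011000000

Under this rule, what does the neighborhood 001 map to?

0

At position 6 the neighborhood is 001; the next row has 0 there.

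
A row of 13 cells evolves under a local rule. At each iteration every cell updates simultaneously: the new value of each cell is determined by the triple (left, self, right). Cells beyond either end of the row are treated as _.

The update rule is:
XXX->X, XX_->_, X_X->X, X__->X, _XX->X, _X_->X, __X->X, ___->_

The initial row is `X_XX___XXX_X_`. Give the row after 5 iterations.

iteration 1: XXX_X_XXX_XXX
iteration 2: XX_XXXXX_XXX_
iteration 3: X_XXXXX_XXX_X
iteration 4: XXXXXX_XXX_XX
iteration 5: XXXXX_XXX_XX_

XXXXX_XXX_XX_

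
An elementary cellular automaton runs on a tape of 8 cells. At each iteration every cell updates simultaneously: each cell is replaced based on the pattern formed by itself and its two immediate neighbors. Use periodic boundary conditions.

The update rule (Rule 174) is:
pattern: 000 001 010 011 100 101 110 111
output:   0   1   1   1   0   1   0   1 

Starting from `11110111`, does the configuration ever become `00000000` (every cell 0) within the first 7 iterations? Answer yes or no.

no

iteration 1: 11101111
iteration 2: 11011111
iteration 3: 10111111
iteration 4: 01111111
iteration 5: 11111110
iteration 6: 11111101
iteration 7: 11111011
iteration 7 is 11111011, still not uniform 0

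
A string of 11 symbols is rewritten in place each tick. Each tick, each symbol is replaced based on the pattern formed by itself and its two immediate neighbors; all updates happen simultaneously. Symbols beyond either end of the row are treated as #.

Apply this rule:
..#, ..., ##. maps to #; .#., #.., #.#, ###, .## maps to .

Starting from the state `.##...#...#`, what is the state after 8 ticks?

.##..######

..#.##..##.
.#...#.#.#.
...##......
.##.#.#####
..#........
.#..#######
...#.......
.##..######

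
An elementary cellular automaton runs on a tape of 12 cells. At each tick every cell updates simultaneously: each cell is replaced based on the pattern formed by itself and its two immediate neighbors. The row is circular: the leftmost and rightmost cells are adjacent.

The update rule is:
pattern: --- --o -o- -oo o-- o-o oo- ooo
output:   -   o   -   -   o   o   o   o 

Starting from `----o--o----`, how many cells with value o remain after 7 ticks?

---o-oo-o---
--o-o-oo-o--
-o-o-o-oo-o-
o-o-o-o-oo-o
oo-o-o-o-oo-
-oo-o-o-o-oo
o-oo-o-o-o-o
count of o: 7

7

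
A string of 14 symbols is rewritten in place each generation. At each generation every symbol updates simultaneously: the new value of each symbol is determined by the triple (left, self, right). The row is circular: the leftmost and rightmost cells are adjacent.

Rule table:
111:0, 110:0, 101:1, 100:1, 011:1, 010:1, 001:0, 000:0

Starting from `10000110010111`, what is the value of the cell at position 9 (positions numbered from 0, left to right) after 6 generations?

01000101011100
01100111110010
01010100001011
11111110001110
10000001001001
01000001101101
position 9 holds 0

0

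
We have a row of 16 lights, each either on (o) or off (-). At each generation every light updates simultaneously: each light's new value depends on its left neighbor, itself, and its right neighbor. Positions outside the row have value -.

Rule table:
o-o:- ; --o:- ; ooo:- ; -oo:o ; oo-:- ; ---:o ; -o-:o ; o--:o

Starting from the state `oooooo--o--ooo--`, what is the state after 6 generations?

generation 1: o-----o-oo-o--oo
generation 2: ooooo-o-o--oo-o-
generation 3: o-----o-oo-o--oo  (repeats generation 1; period 2)
generation 6: ooooo-o-o--oo-o-

ooooo-o-o--oo-o-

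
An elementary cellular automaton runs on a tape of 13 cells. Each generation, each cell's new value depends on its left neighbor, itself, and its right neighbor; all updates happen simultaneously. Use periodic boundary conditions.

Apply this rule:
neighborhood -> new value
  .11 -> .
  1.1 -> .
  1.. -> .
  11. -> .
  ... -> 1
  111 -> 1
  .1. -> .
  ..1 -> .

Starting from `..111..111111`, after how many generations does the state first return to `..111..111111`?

14

generation 1: ...1....1111.
generation 2: 11...11..11..
generation 3: ...1.........
generation 4: 11...11111111
generation 5: 1..1..1111111
generation 6: .......111111
generation 7: .11111..1111.
generation 8: ..111....11..
generation 9: 1..1..11....1
generation 10: .........11..
generation 11: 11111111....1
generation 12: 1111111..11..
generation 13: .11111.......
generation 14: ..111..111111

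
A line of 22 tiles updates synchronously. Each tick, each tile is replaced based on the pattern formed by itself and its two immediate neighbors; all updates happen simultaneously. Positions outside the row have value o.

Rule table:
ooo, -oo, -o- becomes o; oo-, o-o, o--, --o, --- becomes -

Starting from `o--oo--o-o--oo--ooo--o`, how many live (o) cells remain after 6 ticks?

6

tick 1: ---o---o-o--o---oo---o
tick 2: ---o---o-o--o---o----o
tick 3: ---o---o-o--o---o----o  (fixed point — unchanged through tick 6)
count of o: 6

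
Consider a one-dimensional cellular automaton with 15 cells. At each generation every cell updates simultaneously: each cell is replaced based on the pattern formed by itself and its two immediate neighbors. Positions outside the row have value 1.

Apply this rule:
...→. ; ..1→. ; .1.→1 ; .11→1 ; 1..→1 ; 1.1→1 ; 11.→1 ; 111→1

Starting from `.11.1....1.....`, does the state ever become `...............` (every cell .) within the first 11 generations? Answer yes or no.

111111...11....
1111111..111...
11111111.1111..
11111111111111.
111111111111111
111111111111111  (fixed point — unchanged through generation 11)
generation 11 is 111111111111111, still not uniform .

no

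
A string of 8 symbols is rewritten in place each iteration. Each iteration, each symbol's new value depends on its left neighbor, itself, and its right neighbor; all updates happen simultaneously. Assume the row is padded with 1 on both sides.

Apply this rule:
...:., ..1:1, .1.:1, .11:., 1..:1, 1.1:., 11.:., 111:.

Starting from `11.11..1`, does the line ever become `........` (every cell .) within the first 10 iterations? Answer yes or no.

yes

.....11.
1...1...
.1.111.1
.1......
.11....1
...1..1.
1.11111.
........
all cells are . at iteration 8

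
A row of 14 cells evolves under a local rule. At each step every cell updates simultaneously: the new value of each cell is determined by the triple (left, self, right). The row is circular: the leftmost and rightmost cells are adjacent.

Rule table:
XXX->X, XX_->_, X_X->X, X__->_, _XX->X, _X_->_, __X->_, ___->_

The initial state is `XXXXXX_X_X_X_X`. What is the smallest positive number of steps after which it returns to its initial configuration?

14

XXXXX_X_X_X_XX
XXXX_X_X_X_XXX
XXX_X_X_X_XXXX
XX_X_X_X_XXXXX
X_X_X_X_XXXXXX
_X_X_X_XXXXXXX
X_X_X_XXXXXXX_
_X_X_XXXXXXX_X
X_X_XXXXXXX_X_
_X_XXXXXXX_X_X
X_XXXXXXX_X_X_
_XXXXXXX_X_X_X
XXXXXXX_X_X_X_
XXXXXX_X_X_X_X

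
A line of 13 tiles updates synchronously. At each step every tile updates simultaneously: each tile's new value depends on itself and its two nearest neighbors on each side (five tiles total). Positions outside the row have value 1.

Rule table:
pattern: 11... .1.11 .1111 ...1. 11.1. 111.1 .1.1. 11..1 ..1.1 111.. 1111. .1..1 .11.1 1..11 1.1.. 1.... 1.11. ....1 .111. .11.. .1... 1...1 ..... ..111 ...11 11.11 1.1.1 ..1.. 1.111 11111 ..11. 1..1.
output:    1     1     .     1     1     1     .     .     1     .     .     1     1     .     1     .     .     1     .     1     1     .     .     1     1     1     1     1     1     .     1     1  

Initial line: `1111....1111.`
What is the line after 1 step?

....1.111..11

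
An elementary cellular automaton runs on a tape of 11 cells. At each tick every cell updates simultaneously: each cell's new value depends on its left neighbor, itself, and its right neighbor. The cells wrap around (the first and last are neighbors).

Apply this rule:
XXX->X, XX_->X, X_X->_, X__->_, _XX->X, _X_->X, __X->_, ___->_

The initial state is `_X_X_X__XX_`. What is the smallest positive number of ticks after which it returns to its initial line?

1

_X_X_X__XX_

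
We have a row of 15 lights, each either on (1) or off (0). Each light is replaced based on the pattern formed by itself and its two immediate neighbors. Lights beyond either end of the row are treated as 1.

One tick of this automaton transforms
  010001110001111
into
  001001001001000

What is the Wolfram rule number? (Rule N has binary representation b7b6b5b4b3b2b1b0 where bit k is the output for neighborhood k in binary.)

position 6: 111 → 0  (bit 7 = 0)
position 7: 110 → 0  (bit 6 = 0)
position 0: 101 → 0  (bit 5 = 0)
position 2: 100 → 1  (bit 4 = 1)
position 5: 011 → 1  (bit 3 = 1)
position 1: 010 → 0  (bit 2 = 0)
position 4: 001 → 0  (bit 1 = 0)
position 3: 000 → 0  (bit 0 = 0)
bits b7..b0 = 00011000 = 24

24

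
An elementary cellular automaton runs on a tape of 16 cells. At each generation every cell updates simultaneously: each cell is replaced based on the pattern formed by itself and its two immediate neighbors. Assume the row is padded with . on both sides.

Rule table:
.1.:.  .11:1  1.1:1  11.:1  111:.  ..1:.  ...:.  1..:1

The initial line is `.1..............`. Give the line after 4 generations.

..1.............
...1............
....1...........
.....1..........

.....1..........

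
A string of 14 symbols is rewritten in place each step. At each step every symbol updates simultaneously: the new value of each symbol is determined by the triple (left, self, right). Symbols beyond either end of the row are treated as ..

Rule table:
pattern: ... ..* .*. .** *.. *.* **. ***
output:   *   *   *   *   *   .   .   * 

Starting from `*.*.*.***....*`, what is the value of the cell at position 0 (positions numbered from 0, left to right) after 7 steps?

step 1: *.*.*.**.*****
step 2: *.*.*.*..****.
step 3: *.*.*.******.*
step 4: *.*.*.*****..*
step 5: *.*.*.****.***
step 6: *.*.*.***..**.
step 7: *.*.*.**.***.*
position 0 holds *

*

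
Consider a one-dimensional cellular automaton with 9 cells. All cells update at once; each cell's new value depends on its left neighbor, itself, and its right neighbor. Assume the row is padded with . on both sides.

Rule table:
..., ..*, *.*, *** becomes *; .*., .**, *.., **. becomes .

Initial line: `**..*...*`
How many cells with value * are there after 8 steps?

...*..**.
***..*...
.*..*..**
*..*..*..
..*..*..*
**..*..*.
...*..*..
***..*..*
count of *: 5

5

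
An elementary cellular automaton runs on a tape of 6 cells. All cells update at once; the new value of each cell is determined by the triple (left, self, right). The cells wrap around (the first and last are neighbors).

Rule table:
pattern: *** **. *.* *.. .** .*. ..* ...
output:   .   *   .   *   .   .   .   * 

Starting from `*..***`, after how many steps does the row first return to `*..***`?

**....
.****.
....**
***..*
..**..
*..***

6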